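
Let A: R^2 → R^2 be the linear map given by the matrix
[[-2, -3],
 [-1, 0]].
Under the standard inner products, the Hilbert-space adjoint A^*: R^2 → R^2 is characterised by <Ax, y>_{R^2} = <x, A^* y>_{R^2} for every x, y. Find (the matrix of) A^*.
A^* = A^T =
[[-2, -1],
 [-3, 0]]

For real matrices with standard dot products, the defining identity <Ax, y> = <x, A^* y> gives (Ax)^T y = x^T (A^*) y, i.e. x^T A^T y = x^T (A^*) y. Since this holds for all x, y, we must have A^* = A^T. Therefore
A^* =
[[-2, -1],
 [-3, 0]].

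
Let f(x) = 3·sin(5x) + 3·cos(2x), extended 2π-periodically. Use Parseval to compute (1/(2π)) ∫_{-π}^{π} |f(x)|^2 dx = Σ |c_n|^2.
Σ |c_n|^2 = 9

Expand |f|^2 and use orthogonality of {sin(nx), cos(mx)} on [-π, π]:
  ∫_{-π}^{π} sin(nx)^2 dx = π, ∫ cos(mx)^2 dx = π, and cross terms integrate to 0.
So ∫_{-π}^{π} f(x)^2 dx = 3^2 · π + 3^2 · π = (9 + 9)π.
Divide by 2π: (9 + 9)/2 = 9.
By Parseval, this equals Σ |c_n|^2.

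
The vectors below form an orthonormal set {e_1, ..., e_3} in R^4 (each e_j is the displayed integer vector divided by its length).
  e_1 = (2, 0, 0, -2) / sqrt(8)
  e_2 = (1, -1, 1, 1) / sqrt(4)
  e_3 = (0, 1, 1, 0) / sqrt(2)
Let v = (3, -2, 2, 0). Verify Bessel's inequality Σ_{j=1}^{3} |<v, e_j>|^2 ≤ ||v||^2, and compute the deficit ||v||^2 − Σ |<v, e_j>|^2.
Σ |<v, e_j>|^2 = 67/4; ||v||^2 = 17; deficit = 1/4

Write each e_j = u_j / sqrt(<u_j, u_j>) where u_j is the displayed integer vector. Then <v, e_j> = <v, u_j> / sqrt(<u_j, u_j>), so |<v, e_j>|^2 = <v, u_j>^2 / <u_j, u_j>.
Coefficients: <v, e_1> = 6/sqrt(8), <v, e_2> = 7/sqrt(4), <v, e_3> = 0/sqrt(2).
Square and sum: Σ |<v, e_j>|^2 = 67/4.
Compute ||v||^2 = v·v = 17.
Deficit = 17 − 67/4 = 1/4 ≥ 0, confirming Bessel's inequality. (The deficit equals ||v − Σ <v,e_j> e_j||^2, the squared distance from v to span{e_j}.)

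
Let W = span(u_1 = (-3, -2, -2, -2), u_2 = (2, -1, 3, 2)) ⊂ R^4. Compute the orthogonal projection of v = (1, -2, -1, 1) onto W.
proj_W(v) = (-1/7, -197/182, 111/182, 17/91)

Set up U = [u_1 | ... | u_2] ∈ R^(4×2). The projector onto W = col(U) is P = U (U^T U)^(-1) U^T.
Compute U^T U =
  [21, -14]
  [-14, 18],
and U^T v = (1, 3).
Solve U^T U · c = U^T v for the coefficients: c = (30/91, 11/26). The projection is proj_W(v) = U c.
Check: (v - proj_W(v)) · u_1 = 0  (should be 0).
Check: (v - proj_W(v)) · u_2 = 0  (should be 0).
Result: proj_W(v) = (-1/7, -197/182, 111/182, 17/91).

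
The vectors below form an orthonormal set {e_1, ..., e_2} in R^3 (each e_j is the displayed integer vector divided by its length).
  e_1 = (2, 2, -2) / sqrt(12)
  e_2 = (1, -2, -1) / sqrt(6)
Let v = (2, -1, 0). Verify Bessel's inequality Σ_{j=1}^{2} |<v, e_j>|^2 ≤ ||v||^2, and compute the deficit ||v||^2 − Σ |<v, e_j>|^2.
Σ |<v, e_j>|^2 = 3; ||v||^2 = 5; deficit = 2

Write each e_j = u_j / sqrt(<u_j, u_j>) where u_j is the displayed integer vector. Then <v, e_j> = <v, u_j> / sqrt(<u_j, u_j>), so |<v, e_j>|^2 = <v, u_j>^2 / <u_j, u_j>.
Coefficients: <v, e_1> = 2/sqrt(12), <v, e_2> = 4/sqrt(6).
Square and sum: Σ |<v, e_j>|^2 = 3.
Compute ||v||^2 = v·v = 5.
Deficit = 5 − 3 = 2 ≥ 0, confirming Bessel's inequality. (The deficit equals ||v − Σ <v,e_j> e_j||^2, the squared distance from v to span{e_j}.)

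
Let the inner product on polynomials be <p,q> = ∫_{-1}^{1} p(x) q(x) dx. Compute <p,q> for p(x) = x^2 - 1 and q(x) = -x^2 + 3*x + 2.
<p,q> = -12/5

Expand the product: p(x)·q(x) = -x^4 + 3*x^3 + 3*x^2 - 3*x - 2.
∫_{-1}^{1} of each monomial x^k gives [2/(k+1) if k even, 0 if k odd]. Integrating term-by-term (or equivalently evaluating the antiderivative F(x) = -x^5/5 + 3*x^4/4 + x^3 - 3*x^2/2 - 2*x at the endpoints):
  F(1) − F(−1) = -39/20 − (9/20) = -12/5.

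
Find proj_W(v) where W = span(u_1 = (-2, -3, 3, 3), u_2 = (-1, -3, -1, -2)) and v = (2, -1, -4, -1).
proj_W(v) = (259/461, 15/461, -1011/461, -1260/461)

Set up U = [u_1 | ... | u_2] ∈ R^(4×2). The projector onto W = col(U) is P = U (U^T U)^(-1) U^T.
Compute U^T U =
  [31, 2]
  [2, 15],
and U^T v = (-16, 7).
Solve U^T U · c = U^T v for the coefficients: c = (-254/461, 249/461). The projection is proj_W(v) = U c.
Check: (v - proj_W(v)) · u_1 = 0  (should be 0).
Check: (v - proj_W(v)) · u_2 = 0  (should be 0).
Result: proj_W(v) = (259/461, 15/461, -1011/461, -1260/461).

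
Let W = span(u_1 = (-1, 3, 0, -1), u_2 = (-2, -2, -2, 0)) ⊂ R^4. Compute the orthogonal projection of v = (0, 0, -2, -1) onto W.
proj_W(v) = (-31/29, -3/29, -24/29, -7/29)

Set up U = [u_1 | ... | u_2] ∈ R^(4×2). The projector onto W = col(U) is P = U (U^T U)^(-1) U^T.
Compute U^T U =
  [11, -4]
  [-4, 12],
and U^T v = (1, 4).
Solve U^T U · c = U^T v for the coefficients: c = (7/29, 12/29). The projection is proj_W(v) = U c.
Check: (v - proj_W(v)) · u_1 = 0  (should be 0).
Check: (v - proj_W(v)) · u_2 = 0  (should be 0).
Result: proj_W(v) = (-31/29, -3/29, -24/29, -7/29).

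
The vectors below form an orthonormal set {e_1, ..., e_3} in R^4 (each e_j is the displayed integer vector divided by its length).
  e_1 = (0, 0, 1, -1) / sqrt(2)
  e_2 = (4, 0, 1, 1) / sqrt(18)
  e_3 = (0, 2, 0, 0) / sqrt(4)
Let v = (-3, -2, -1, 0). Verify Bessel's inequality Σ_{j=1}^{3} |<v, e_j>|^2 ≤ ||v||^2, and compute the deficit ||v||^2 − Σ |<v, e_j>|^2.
Σ |<v, e_j>|^2 = 125/9; ||v||^2 = 14; deficit = 1/9

Write each e_j = u_j / sqrt(<u_j, u_j>) where u_j is the displayed integer vector. Then <v, e_j> = <v, u_j> / sqrt(<u_j, u_j>), so |<v, e_j>|^2 = <v, u_j>^2 / <u_j, u_j>.
Coefficients: <v, e_1> = -1/sqrt(2), <v, e_2> = -13/sqrt(18), <v, e_3> = -4/sqrt(4).
Square and sum: Σ |<v, e_j>|^2 = 125/9.
Compute ||v||^2 = v·v = 14.
Deficit = 14 − 125/9 = 1/9 ≥ 0, confirming Bessel's inequality. (The deficit equals ||v − Σ <v,e_j> e_j||^2, the squared distance from v to span{e_j}.)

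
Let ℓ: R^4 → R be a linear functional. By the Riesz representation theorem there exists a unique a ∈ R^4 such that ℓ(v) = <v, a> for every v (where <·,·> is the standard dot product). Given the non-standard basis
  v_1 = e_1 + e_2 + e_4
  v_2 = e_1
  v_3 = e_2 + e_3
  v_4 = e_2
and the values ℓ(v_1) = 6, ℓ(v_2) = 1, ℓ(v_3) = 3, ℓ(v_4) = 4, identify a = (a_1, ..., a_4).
a = (1, 4, -1, 1)

Write a = (a_1, ..., a_4) in the standard basis. For each basis vector v_i, ℓ(v_i) = <v_i, a> is a linear equation in the a_j's. Collect the n equations into a matrix system V a = ℓ, where row i of V is v_i (expressed in the standard basis). Since V is invertible (lower-triangular with 1s on the diagonal, up to permutation), solve by back-substitution:
  V =
[[1, 1, 0, 1],
 [1, 0, 0, 0],
 [0, 1, 1, 0],
 [0, 1, 0, 0]]
  V a = (6, 1, 3, 4)
Solving gives a = (1, 4, -1, 1).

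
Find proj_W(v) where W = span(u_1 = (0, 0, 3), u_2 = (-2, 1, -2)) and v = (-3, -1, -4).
proj_W(v) = (-2, 1, -4)

Set up U = [u_1 | ... | u_2] ∈ R^(3×2). The projector onto W = col(U) is P = U (U^T U)^(-1) U^T.
Compute U^T U =
  [9, -6]
  [-6, 9],
and U^T v = (-12, 13).
Solve U^T U · c = U^T v for the coefficients: c = (-2/3, 1). The projection is proj_W(v) = U c.
Check: (v - proj_W(v)) · u_1 = 0  (should be 0).
Check: (v - proj_W(v)) · u_2 = 0  (should be 0).
Result: proj_W(v) = (-2, 1, -4).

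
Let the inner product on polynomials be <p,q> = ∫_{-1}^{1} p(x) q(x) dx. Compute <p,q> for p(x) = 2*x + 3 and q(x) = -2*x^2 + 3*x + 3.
<p,q> = 18

Expand the product: p(x)·q(x) = -4*x^3 + 15*x + 9.
∫_{-1}^{1} of each monomial x^k gives [2/(k+1) if k even, 0 if k odd]. Integrating term-by-term (or equivalently evaluating the antiderivative F(x) = -x^4 + 15*x^2/2 + 9*x at the endpoints):
  F(1) − F(−1) = 31/2 − (-5/2) = 18.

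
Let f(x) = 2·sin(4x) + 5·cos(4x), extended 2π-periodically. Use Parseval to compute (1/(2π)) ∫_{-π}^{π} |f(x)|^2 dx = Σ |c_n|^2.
Σ |c_n|^2 = 29/2

Expand |f|^2 and use orthogonality of {sin(nx), cos(mx)} on [-π, π]:
  ∫_{-π}^{π} sin(nx)^2 dx = π, ∫ cos(mx)^2 dx = π, and cross terms integrate to 0.
So ∫_{-π}^{π} f(x)^2 dx = 2^2 · π + 5^2 · π = (4 + 25)π.
Divide by 2π: (4 + 25)/2 = 29/2.
By Parseval, this equals Σ |c_n|^2.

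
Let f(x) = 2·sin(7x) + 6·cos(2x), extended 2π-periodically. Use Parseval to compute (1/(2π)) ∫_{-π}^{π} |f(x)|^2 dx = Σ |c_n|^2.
Σ |c_n|^2 = 20

Expand |f|^2 and use orthogonality of {sin(nx), cos(mx)} on [-π, π]:
  ∫_{-π}^{π} sin(nx)^2 dx = π, ∫ cos(mx)^2 dx = π, and cross terms integrate to 0.
So ∫_{-π}^{π} f(x)^2 dx = 2^2 · π + 6^2 · π = (4 + 36)π.
Divide by 2π: (4 + 36)/2 = 20.
By Parseval, this equals Σ |c_n|^2.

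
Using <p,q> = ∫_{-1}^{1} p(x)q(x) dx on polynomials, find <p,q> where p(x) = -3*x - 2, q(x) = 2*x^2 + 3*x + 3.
<p,q> = -62/3

Expand the product: p(x)·q(x) = -6*x^3 - 13*x^2 - 15*x - 6.
∫_{-1}^{1} of each monomial x^k gives [2/(k+1) if k even, 0 if k odd]. Integrating term-by-term (or equivalently evaluating the antiderivative F(x) = -3*x^4/2 - 13*x^3/3 - 15*x^2/2 - 6*x at the endpoints):
  F(1) − F(−1) = -58/3 − (4/3) = -62/3.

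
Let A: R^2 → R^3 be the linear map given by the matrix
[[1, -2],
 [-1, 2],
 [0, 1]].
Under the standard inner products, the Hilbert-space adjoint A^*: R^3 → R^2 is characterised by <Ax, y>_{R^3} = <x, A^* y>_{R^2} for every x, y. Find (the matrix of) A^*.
A^* = A^T =
[[1, -1, 0],
 [-2, 2, 1]]

For real matrices with standard dot products, the defining identity <Ax, y> = <x, A^* y> gives (Ax)^T y = x^T (A^*) y, i.e. x^T A^T y = x^T (A^*) y. Since this holds for all x, y, we must have A^* = A^T. Therefore
A^* =
[[1, -1, 0],
 [-2, 2, 1]].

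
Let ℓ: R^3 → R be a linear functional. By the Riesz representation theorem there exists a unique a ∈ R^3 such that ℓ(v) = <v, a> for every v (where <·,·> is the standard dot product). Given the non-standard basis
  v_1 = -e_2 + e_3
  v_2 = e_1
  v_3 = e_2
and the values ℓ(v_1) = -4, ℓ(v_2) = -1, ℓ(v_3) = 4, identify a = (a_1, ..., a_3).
a = (-1, 4, 0)

Write a = (a_1, ..., a_3) in the standard basis. For each basis vector v_i, ℓ(v_i) = <v_i, a> is a linear equation in the a_j's. Collect the n equations into a matrix system V a = ℓ, where row i of V is v_i (expressed in the standard basis). Since V is invertible (lower-triangular with 1s on the diagonal, up to permutation), solve by back-substitution:
  V =
[[0, -1, 1],
 [1, 0, 0],
 [0, 1, 0]]
  V a = (-4, -1, 4)
Solving gives a = (-1, 4, 0).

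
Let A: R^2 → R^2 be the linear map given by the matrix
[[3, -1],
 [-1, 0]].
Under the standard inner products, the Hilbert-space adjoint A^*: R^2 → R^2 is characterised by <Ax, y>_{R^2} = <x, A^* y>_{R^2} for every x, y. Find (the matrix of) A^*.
A^* = A^T =
[[3, -1],
 [-1, 0]]

For real matrices with standard dot products, the defining identity <Ax, y> = <x, A^* y> gives (Ax)^T y = x^T (A^*) y, i.e. x^T A^T y = x^T (A^*) y. Since this holds for all x, y, we must have A^* = A^T. Therefore
A^* =
[[3, -1],
 [-1, 0]].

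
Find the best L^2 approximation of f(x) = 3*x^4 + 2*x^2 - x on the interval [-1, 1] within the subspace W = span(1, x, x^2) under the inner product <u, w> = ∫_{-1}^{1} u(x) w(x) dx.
g(x) = 32*x^2/7 - x - 9/35

The best approximation g ∈ W is the orthogonal projection of f onto W. Writing g = a_0 + a_1 x + a_2 x^2, the coefficients solve the normal equations G · a = b where
  G_{ij} = <φ_i, φ_j> and b_i = <f, φ_i>, with φ_0 = 1, φ_1 = x, φ_2 = x^2.
G =
  [2, 0, 2/3]
  [0, 2/3, 0]
  [2/3, 0, 2/5],
b = (38/15, -2/3, 58/35).
Solving gives a_0 = -9/35, a_1 = -1, a_2 = 32/7, so
  g(x) = 32*x^2/7 - x - 9/35.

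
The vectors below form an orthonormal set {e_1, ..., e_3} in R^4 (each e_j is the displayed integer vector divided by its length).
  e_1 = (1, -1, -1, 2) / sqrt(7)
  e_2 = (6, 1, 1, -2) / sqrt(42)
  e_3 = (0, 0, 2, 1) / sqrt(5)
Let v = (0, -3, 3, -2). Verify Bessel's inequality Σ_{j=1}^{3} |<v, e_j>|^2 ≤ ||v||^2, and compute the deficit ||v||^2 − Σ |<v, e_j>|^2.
Σ |<v, e_j>|^2 = 88/15; ||v||^2 = 22; deficit = 242/15

Write each e_j = u_j / sqrt(<u_j, u_j>) where u_j is the displayed integer vector. Then <v, e_j> = <v, u_j> / sqrt(<u_j, u_j>), so |<v, e_j>|^2 = <v, u_j>^2 / <u_j, u_j>.
Coefficients: <v, e_1> = -4/sqrt(7), <v, e_2> = 4/sqrt(42), <v, e_3> = 4/sqrt(5).
Square and sum: Σ |<v, e_j>|^2 = 88/15.
Compute ||v||^2 = v·v = 22.
Deficit = 22 − 88/15 = 242/15 ≥ 0, confirming Bessel's inequality. (The deficit equals ||v − Σ <v,e_j> e_j||^2, the squared distance from v to span{e_j}.)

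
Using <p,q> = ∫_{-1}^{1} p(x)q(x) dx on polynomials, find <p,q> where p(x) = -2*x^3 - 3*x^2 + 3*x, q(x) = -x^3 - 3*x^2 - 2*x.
<p,q> = 4/7

Expand the product: p(x)·q(x) = 2*x^6 + 9*x^5 + 10*x^4 - 3*x^3 - 6*x^2.
∫_{-1}^{1} of each monomial x^k gives [2/(k+1) if k even, 0 if k odd]. Integrating term-by-term (or equivalently evaluating the antiderivative F(x) = 2*x^7/7 + 3*x^6/2 + 2*x^5 - 3*x^4/4 - 2*x^3 at the endpoints):
  F(1) − F(−1) = 29/28 − (13/28) = 4/7.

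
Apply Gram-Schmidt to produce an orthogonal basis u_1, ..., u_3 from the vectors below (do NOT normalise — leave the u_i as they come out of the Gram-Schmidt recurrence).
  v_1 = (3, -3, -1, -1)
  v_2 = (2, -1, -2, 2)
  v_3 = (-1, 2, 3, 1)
Orthogonal basis:
  u_1 = (3, -3, -1, -1)
  u_2 = (13/20, 7/20, -31/20, 49/20)
  u_3 = (198/179, 24/179, 354/179, 168/179)

Apply the Gram-Schmidt recurrence
  u_1 = v_1
  u_i = v_i − Σ_{j<i} ((v_i · u_j) / (u_j · u_j)) · u_j.

Step by step this gives:
  u_1 = (3, -3, -1, -1)
  u_2 = (13/20, 7/20, -31/20, 49/20)
  u_3 = (198/179, 24/179, 354/179, 168/179)

Orthogonality check:
  u_2 · u_1 = 0 (should be 0)
  u_3 · u_1 = 0 (should be 0)
  u_3 · u_2 = 0 (should be 0)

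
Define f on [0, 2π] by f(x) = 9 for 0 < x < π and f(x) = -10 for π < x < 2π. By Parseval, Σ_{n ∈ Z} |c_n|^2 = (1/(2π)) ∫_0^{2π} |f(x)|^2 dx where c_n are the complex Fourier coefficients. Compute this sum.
Σ |c_n|^2 = 181/2

Parseval equates the L^2 energy of f (normalised by 1/(2π)) with the ℓ^2 sum of its Fourier coefficients: (1/(2π)) ∫_0^{2π} |f|^2 = Σ |c_n|^2.
Compute the left side: (1/(2π)) [∫_0^π 9^2 dx + ∫_π^{2π} (-10)^2 dx] = (1/(2π)) · (81π + 100π) = (81 + 100)/2 = 181/2.
So Σ_{n ∈ Z} |c_n|^2 = 181/2.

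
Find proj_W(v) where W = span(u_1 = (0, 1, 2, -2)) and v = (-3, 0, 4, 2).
proj_W(v) = (0, 4/9, 8/9, -8/9)

Set up U = [u_1 | ... | u_1] ∈ R^(4×1). The projector onto W = col(U) is P = U (U^T U)^(-1) U^T.
Compute U^T U =
  [9],
and U^T v = (4).
Solve U^T U · c = U^T v for the coefficients: c = (4/9). The projection is proj_W(v) = U c.
Check: (v - proj_W(v)) · u_1 = 0  (should be 0).
Result: proj_W(v) = (0, 4/9, 8/9, -8/9).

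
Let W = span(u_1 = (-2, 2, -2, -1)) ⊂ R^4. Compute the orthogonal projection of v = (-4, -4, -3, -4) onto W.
proj_W(v) = (-20/13, 20/13, -20/13, -10/13)

Set up U = [u_1 | ... | u_1] ∈ R^(4×1). The projector onto W = col(U) is P = U (U^T U)^(-1) U^T.
Compute U^T U =
  [13],
and U^T v = (10).
Solve U^T U · c = U^T v for the coefficients: c = (10/13). The projection is proj_W(v) = U c.
Check: (v - proj_W(v)) · u_1 = 0  (should be 0).
Result: proj_W(v) = (-20/13, 20/13, -20/13, -10/13).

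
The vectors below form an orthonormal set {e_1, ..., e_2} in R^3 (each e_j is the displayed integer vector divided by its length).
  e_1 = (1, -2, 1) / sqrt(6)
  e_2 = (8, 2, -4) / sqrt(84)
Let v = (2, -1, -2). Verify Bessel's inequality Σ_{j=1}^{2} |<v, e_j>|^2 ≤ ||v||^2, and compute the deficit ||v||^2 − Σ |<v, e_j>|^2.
Σ |<v, e_j>|^2 = 45/7; ||v||^2 = 9; deficit = 18/7

Write each e_j = u_j / sqrt(<u_j, u_j>) where u_j is the displayed integer vector. Then <v, e_j> = <v, u_j> / sqrt(<u_j, u_j>), so |<v, e_j>|^2 = <v, u_j>^2 / <u_j, u_j>.
Coefficients: <v, e_1> = 2/sqrt(6), <v, e_2> = 22/sqrt(84).
Square and sum: Σ |<v, e_j>|^2 = 45/7.
Compute ||v||^2 = v·v = 9.
Deficit = 9 − 45/7 = 18/7 ≥ 0, confirming Bessel's inequality. (The deficit equals ||v − Σ <v,e_j> e_j||^2, the squared distance from v to span{e_j}.)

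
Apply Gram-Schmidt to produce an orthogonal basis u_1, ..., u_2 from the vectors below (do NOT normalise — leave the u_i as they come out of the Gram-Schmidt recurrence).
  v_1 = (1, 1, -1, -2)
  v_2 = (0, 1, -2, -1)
Orthogonal basis:
  u_1 = (1, 1, -1, -2)
  u_2 = (-5/7, 2/7, -9/7, 3/7)

Apply the Gram-Schmidt recurrence
  u_1 = v_1
  u_i = v_i − Σ_{j<i} ((v_i · u_j) / (u_j · u_j)) · u_j.

Step by step this gives:
  u_1 = (1, 1, -1, -2)
  u_2 = (-5/7, 2/7, -9/7, 3/7)

Orthogonality check:
  u_2 · u_1 = 0 (should be 0)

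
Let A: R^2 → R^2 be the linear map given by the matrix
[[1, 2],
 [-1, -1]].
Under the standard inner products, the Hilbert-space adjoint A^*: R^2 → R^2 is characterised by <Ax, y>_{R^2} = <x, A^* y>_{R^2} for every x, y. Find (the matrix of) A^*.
A^* = A^T =
[[1, -1],
 [2, -1]]

For real matrices with standard dot products, the defining identity <Ax, y> = <x, A^* y> gives (Ax)^T y = x^T (A^*) y, i.e. x^T A^T y = x^T (A^*) y. Since this holds for all x, y, we must have A^* = A^T. Therefore
A^* =
[[1, -1],
 [2, -1]].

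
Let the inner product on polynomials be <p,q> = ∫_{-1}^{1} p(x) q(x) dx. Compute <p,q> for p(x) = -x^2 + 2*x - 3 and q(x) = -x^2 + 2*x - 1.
<p,q> = 176/15

Expand the product: p(x)·q(x) = x^4 - 4*x^3 + 8*x^2 - 8*x + 3.
∫_{-1}^{1} of each monomial x^k gives [2/(k+1) if k even, 0 if k odd]. Integrating term-by-term (or equivalently evaluating the antiderivative F(x) = x^5/5 - x^4 + 8*x^3/3 - 4*x^2 + 3*x at the endpoints):
  F(1) − F(−1) = 13/15 − (-163/15) = 176/15.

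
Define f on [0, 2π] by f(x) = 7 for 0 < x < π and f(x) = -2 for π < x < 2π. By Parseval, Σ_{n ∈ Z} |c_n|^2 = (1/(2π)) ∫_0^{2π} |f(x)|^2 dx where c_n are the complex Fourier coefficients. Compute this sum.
Σ |c_n|^2 = 53/2

Parseval equates the L^2 energy of f (normalised by 1/(2π)) with the ℓ^2 sum of its Fourier coefficients: (1/(2π)) ∫_0^{2π} |f|^2 = Σ |c_n|^2.
Compute the left side: (1/(2π)) [∫_0^π 7^2 dx + ∫_π^{2π} (-2)^2 dx] = (1/(2π)) · (49π + 4π) = (49 + 4)/2 = 53/2.
So Σ_{n ∈ Z} |c_n|^2 = 53/2.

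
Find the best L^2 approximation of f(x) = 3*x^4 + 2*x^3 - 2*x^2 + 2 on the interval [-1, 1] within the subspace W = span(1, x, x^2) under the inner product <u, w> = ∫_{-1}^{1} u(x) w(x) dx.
g(x) = 4*x^2/7 + 6*x/5 + 61/35

The best approximation g ∈ W is the orthogonal projection of f onto W. Writing g = a_0 + a_1 x + a_2 x^2, the coefficients solve the normal equations G · a = b where
  G_{ij} = <φ_i, φ_j> and b_i = <f, φ_i>, with φ_0 = 1, φ_1 = x, φ_2 = x^2.
G =
  [2, 0, 2/3]
  [0, 2/3, 0]
  [2/3, 0, 2/5],
b = (58/15, 4/5, 146/105).
Solving gives a_0 = 61/35, a_1 = 6/5, a_2 = 4/7, so
  g(x) = 4*x^2/7 + 6*x/5 + 61/35.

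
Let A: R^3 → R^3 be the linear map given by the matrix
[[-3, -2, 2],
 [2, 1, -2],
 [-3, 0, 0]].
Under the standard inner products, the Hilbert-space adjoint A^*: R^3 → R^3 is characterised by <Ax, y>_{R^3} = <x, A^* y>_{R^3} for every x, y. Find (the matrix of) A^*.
A^* = A^T =
[[-3, 2, -3],
 [-2, 1, 0],
 [2, -2, 0]]

For real matrices with standard dot products, the defining identity <Ax, y> = <x, A^* y> gives (Ax)^T y = x^T (A^*) y, i.e. x^T A^T y = x^T (A^*) y. Since this holds for all x, y, we must have A^* = A^T. Therefore
A^* =
[[-3, 2, -3],
 [-2, 1, 0],
 [2, -2, 0]].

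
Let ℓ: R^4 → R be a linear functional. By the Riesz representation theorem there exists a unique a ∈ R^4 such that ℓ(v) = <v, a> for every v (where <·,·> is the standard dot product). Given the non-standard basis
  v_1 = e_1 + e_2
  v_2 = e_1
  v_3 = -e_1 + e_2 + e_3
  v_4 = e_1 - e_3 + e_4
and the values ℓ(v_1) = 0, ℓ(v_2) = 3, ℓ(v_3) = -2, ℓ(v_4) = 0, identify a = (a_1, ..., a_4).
a = (3, -3, 4, 1)

Write a = (a_1, ..., a_4) in the standard basis. For each basis vector v_i, ℓ(v_i) = <v_i, a> is a linear equation in the a_j's. Collect the n equations into a matrix system V a = ℓ, where row i of V is v_i (expressed in the standard basis). Since V is invertible (lower-triangular with 1s on the diagonal, up to permutation), solve by back-substitution:
  V =
[[1, 1, 0, 0],
 [1, 0, 0, 0],
 [-1, 1, 1, 0],
 [1, 0, -1, 1]]
  V a = (0, 3, -2, 0)
Solving gives a = (3, -3, 4, 1).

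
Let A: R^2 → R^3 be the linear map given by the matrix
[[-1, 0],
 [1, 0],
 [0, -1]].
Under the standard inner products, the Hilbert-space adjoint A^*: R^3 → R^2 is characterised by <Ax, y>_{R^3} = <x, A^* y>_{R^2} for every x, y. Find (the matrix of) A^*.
A^* = A^T =
[[-1, 1, 0],
 [0, 0, -1]]

For real matrices with standard dot products, the defining identity <Ax, y> = <x, A^* y> gives (Ax)^T y = x^T (A^*) y, i.e. x^T A^T y = x^T (A^*) y. Since this holds for all x, y, we must have A^* = A^T. Therefore
A^* =
[[-1, 1, 0],
 [0, 0, -1]].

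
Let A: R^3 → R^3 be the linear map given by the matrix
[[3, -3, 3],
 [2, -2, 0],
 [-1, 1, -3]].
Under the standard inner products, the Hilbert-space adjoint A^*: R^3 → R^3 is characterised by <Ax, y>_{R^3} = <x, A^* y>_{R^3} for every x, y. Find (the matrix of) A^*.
A^* = A^T =
[[3, 2, -1],
 [-3, -2, 1],
 [3, 0, -3]]

For real matrices with standard dot products, the defining identity <Ax, y> = <x, A^* y> gives (Ax)^T y = x^T (A^*) y, i.e. x^T A^T y = x^T (A^*) y. Since this holds for all x, y, we must have A^* = A^T. Therefore
A^* =
[[3, 2, -1],
 [-3, -2, 1],
 [3, 0, -3]].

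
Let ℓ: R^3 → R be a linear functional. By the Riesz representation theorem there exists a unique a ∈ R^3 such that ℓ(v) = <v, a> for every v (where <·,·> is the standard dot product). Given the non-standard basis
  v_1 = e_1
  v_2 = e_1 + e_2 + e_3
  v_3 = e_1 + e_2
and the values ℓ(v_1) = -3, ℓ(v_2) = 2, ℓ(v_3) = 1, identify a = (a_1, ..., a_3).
a = (-3, 4, 1)

Write a = (a_1, ..., a_3) in the standard basis. For each basis vector v_i, ℓ(v_i) = <v_i, a> is a linear equation in the a_j's. Collect the n equations into a matrix system V a = ℓ, where row i of V is v_i (expressed in the standard basis). Since V is invertible (lower-triangular with 1s on the diagonal, up to permutation), solve by back-substitution:
  V =
[[1, 0, 0],
 [1, 1, 1],
 [1, 1, 0]]
  V a = (-3, 2, 1)
Solving gives a = (-3, 4, 1).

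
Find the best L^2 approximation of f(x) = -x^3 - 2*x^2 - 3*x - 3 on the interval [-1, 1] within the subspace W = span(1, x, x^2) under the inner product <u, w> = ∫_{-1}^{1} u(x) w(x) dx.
g(x) = -2*x^2 - 18*x/5 - 3

The best approximation g ∈ W is the orthogonal projection of f onto W. Writing g = a_0 + a_1 x + a_2 x^2, the coefficients solve the normal equations G · a = b where
  G_{ij} = <φ_i, φ_j> and b_i = <f, φ_i>, with φ_0 = 1, φ_1 = x, φ_2 = x^2.
G =
  [2, 0, 2/3]
  [0, 2/3, 0]
  [2/3, 0, 2/5],
b = (-22/3, -12/5, -14/5).
Solving gives a_0 = -3, a_1 = -18/5, a_2 = -2, so
  g(x) = -2*x^2 - 18*x/5 - 3.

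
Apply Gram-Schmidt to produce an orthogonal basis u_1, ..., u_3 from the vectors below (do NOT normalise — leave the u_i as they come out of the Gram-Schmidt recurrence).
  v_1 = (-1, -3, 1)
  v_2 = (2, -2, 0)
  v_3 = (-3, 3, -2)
Orthogonal basis:
  u_1 = (-1, -3, 1)
  u_2 = (26/11, -10/11, -4/11)
  u_3 = (-4/9, -4/9, -16/9)

Apply the Gram-Schmidt recurrence
  u_1 = v_1
  u_i = v_i − Σ_{j<i} ((v_i · u_j) / (u_j · u_j)) · u_j.

Step by step this gives:
  u_1 = (-1, -3, 1)
  u_2 = (26/11, -10/11, -4/11)
  u_3 = (-4/9, -4/9, -16/9)

Orthogonality check:
  u_2 · u_1 = 0 (should be 0)
  u_3 · u_1 = 0 (should be 0)
  u_3 · u_2 = 0 (should be 0)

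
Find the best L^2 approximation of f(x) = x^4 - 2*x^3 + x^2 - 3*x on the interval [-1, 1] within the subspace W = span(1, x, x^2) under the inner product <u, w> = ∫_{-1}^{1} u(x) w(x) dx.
g(x) = 13*x^2/7 - 21*x/5 - 3/35

The best approximation g ∈ W is the orthogonal projection of f onto W. Writing g = a_0 + a_1 x + a_2 x^2, the coefficients solve the normal equations G · a = b where
  G_{ij} = <φ_i, φ_j> and b_i = <f, φ_i>, with φ_0 = 1, φ_1 = x, φ_2 = x^2.
G =
  [2, 0, 2/3]
  [0, 2/3, 0]
  [2/3, 0, 2/5],
b = (16/15, -14/5, 24/35).
Solving gives a_0 = -3/35, a_1 = -21/5, a_2 = 13/7, so
  g(x) = 13*x^2/7 - 21*x/5 - 3/35.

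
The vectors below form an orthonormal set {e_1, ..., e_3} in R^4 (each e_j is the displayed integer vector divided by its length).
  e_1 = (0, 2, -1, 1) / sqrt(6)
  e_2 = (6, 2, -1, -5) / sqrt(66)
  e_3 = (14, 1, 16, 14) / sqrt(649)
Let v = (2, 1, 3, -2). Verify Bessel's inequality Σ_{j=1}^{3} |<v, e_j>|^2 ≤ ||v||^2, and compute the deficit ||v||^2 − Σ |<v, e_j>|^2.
Σ |<v, e_j>|^2 = 701/59; ||v||^2 = 18; deficit = 361/59

Write each e_j = u_j / sqrt(<u_j, u_j>) where u_j is the displayed integer vector. Then <v, e_j> = <v, u_j> / sqrt(<u_j, u_j>), so |<v, e_j>|^2 = <v, u_j>^2 / <u_j, u_j>.
Coefficients: <v, e_1> = -3/sqrt(6), <v, e_2> = 21/sqrt(66), <v, e_3> = 49/sqrt(649).
Square and sum: Σ |<v, e_j>|^2 = 701/59.
Compute ||v||^2 = v·v = 18.
Deficit = 18 − 701/59 = 361/59 ≥ 0, confirming Bessel's inequality. (The deficit equals ||v − Σ <v,e_j> e_j||^2, the squared distance from v to span{e_j}.)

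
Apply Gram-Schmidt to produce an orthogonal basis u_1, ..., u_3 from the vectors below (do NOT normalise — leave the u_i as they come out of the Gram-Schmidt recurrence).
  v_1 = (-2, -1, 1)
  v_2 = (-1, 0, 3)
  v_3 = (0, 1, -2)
Orthogonal basis:
  u_1 = (-2, -1, 1)
  u_2 = (2/3, 5/6, 13/6)
  u_3 = (-3/5, 1, -1/5)

Apply the Gram-Schmidt recurrence
  u_1 = v_1
  u_i = v_i − Σ_{j<i} ((v_i · u_j) / (u_j · u_j)) · u_j.

Step by step this gives:
  u_1 = (-2, -1, 1)
  u_2 = (2/3, 5/6, 13/6)
  u_3 = (-3/5, 1, -1/5)

Orthogonality check:
  u_2 · u_1 = 0 (should be 0)
  u_3 · u_1 = 0 (should be 0)
  u_3 · u_2 = 0 (should be 0)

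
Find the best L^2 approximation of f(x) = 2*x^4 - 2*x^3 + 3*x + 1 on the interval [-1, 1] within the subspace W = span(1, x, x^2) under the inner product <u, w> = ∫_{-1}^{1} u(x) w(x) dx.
g(x) = 12*x^2/7 + 9*x/5 + 29/35

The best approximation g ∈ W is the orthogonal projection of f onto W. Writing g = a_0 + a_1 x + a_2 x^2, the coefficients solve the normal equations G · a = b where
  G_{ij} = <φ_i, φ_j> and b_i = <f, φ_i>, with φ_0 = 1, φ_1 = x, φ_2 = x^2.
G =
  [2, 0, 2/3]
  [0, 2/3, 0]
  [2/3, 0, 2/5],
b = (14/5, 6/5, 26/21).
Solving gives a_0 = 29/35, a_1 = 9/5, a_2 = 12/7, so
  g(x) = 12*x^2/7 + 9*x/5 + 29/35.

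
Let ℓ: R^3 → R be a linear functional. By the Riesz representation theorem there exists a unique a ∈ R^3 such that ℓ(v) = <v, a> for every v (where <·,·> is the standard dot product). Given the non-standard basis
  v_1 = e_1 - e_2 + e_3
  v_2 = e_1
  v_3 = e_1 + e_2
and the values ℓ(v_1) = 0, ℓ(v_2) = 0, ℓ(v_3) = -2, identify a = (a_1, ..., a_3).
a = (0, -2, -2)

Write a = (a_1, ..., a_3) in the standard basis. For each basis vector v_i, ℓ(v_i) = <v_i, a> is a linear equation in the a_j's. Collect the n equations into a matrix system V a = ℓ, where row i of V is v_i (expressed in the standard basis). Since V is invertible (lower-triangular with 1s on the diagonal, up to permutation), solve by back-substitution:
  V =
[[1, -1, 1],
 [1, 0, 0],
 [1, 1, 0]]
  V a = (0, 0, -2)
Solving gives a = (0, -2, -2).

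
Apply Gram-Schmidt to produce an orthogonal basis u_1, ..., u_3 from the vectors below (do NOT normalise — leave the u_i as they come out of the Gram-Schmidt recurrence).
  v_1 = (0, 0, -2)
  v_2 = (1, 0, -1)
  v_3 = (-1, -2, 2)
Orthogonal basis:
  u_1 = (0, 0, -2)
  u_2 = (1, 0, 0)
  u_3 = (0, -2, 0)

Apply the Gram-Schmidt recurrence
  u_1 = v_1
  u_i = v_i − Σ_{j<i} ((v_i · u_j) / (u_j · u_j)) · u_j.

Step by step this gives:
  u_1 = (0, 0, -2)
  u_2 = (1, 0, 0)
  u_3 = (0, -2, 0)

Orthogonality check:
  u_2 · u_1 = 0 (should be 0)
  u_3 · u_1 = 0 (should be 0)
  u_3 · u_2 = 0 (should be 0)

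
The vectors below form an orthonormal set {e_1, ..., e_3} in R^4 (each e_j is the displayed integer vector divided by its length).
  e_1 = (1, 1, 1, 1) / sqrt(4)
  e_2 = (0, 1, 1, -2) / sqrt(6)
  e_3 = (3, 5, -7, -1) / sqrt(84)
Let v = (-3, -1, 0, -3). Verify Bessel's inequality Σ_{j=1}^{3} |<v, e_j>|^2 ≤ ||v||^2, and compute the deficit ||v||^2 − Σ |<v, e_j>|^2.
Σ |<v, e_j>|^2 = 125/7; ||v||^2 = 19; deficit = 8/7

Write each e_j = u_j / sqrt(<u_j, u_j>) where u_j is the displayed integer vector. Then <v, e_j> = <v, u_j> / sqrt(<u_j, u_j>), so |<v, e_j>|^2 = <v, u_j>^2 / <u_j, u_j>.
Coefficients: <v, e_1> = -7/sqrt(4), <v, e_2> = 5/sqrt(6), <v, e_3> = -11/sqrt(84).
Square and sum: Σ |<v, e_j>|^2 = 125/7.
Compute ||v||^2 = v·v = 19.
Deficit = 19 − 125/7 = 8/7 ≥ 0, confirming Bessel's inequality. (The deficit equals ||v − Σ <v,e_j> e_j||^2, the squared distance from v to span{e_j}.)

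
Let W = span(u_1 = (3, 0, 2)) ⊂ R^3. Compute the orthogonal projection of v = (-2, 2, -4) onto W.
proj_W(v) = (-42/13, 0, -28/13)

Set up U = [u_1 | ... | u_1] ∈ R^(3×1). The projector onto W = col(U) is P = U (U^T U)^(-1) U^T.
Compute U^T U =
  [13],
and U^T v = (-14).
Solve U^T U · c = U^T v for the coefficients: c = (-14/13). The projection is proj_W(v) = U c.
Check: (v - proj_W(v)) · u_1 = 0  (should be 0).
Result: proj_W(v) = (-42/13, 0, -28/13).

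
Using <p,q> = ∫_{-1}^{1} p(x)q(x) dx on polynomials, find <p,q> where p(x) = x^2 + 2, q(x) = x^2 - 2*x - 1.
<p,q> = -44/15

Expand the product: p(x)·q(x) = x^4 - 2*x^3 + x^2 - 4*x - 2.
∫_{-1}^{1} of each monomial x^k gives [2/(k+1) if k even, 0 if k odd]. Integrating term-by-term (or equivalently evaluating the antiderivative F(x) = x^5/5 - x^4/2 + x^3/3 - 2*x^2 - 2*x at the endpoints):
  F(1) − F(−1) = -119/30 − (-31/30) = -44/15.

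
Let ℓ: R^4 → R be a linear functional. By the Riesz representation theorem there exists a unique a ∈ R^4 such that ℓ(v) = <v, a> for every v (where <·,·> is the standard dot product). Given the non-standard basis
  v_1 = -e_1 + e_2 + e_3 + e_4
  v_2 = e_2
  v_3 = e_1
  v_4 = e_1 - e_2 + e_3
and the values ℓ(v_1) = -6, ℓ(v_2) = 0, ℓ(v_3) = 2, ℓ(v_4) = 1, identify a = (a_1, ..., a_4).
a = (2, 0, -1, -3)

Write a = (a_1, ..., a_4) in the standard basis. For each basis vector v_i, ℓ(v_i) = <v_i, a> is a linear equation in the a_j's. Collect the n equations into a matrix system V a = ℓ, where row i of V is v_i (expressed in the standard basis). Since V is invertible (lower-triangular with 1s on the diagonal, up to permutation), solve by back-substitution:
  V =
[[-1, 1, 1, 1],
 [0, 1, 0, 0],
 [1, 0, 0, 0],
 [1, -1, 1, 0]]
  V a = (-6, 0, 2, 1)
Solving gives a = (2, 0, -1, -3).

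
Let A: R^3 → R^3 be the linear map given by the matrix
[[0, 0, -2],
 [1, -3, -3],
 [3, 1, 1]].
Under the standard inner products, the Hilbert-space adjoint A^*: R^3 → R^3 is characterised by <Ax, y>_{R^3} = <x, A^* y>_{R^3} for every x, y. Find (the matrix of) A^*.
A^* = A^T =
[[0, 1, 3],
 [0, -3, 1],
 [-2, -3, 1]]

For real matrices with standard dot products, the defining identity <Ax, y> = <x, A^* y> gives (Ax)^T y = x^T (A^*) y, i.e. x^T A^T y = x^T (A^*) y. Since this holds for all x, y, we must have A^* = A^T. Therefore
A^* =
[[0, 1, 3],
 [0, -3, 1],
 [-2, -3, 1]].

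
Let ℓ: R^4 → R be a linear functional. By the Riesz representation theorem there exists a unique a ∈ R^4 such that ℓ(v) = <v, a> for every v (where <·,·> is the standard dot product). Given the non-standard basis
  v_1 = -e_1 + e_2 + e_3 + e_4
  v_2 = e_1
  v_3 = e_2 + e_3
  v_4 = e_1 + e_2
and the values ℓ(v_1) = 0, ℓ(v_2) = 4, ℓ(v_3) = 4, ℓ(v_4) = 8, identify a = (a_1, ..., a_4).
a = (4, 4, 0, 0)

Write a = (a_1, ..., a_4) in the standard basis. For each basis vector v_i, ℓ(v_i) = <v_i, a> is a linear equation in the a_j's. Collect the n equations into a matrix system V a = ℓ, where row i of V is v_i (expressed in the standard basis). Since V is invertible (lower-triangular with 1s on the diagonal, up to permutation), solve by back-substitution:
  V =
[[-1, 1, 1, 1],
 [1, 0, 0, 0],
 [0, 1, 1, 0],
 [1, 1, 0, 0]]
  V a = (0, 4, 4, 8)
Solving gives a = (4, 4, 0, 0).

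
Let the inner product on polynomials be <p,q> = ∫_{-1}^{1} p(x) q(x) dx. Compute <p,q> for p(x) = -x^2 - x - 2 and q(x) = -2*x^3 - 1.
<p,q> = 82/15

Expand the product: p(x)·q(x) = 2*x^5 + 2*x^4 + 4*x^3 + x^2 + x + 2.
∫_{-1}^{1} of each monomial x^k gives [2/(k+1) if k even, 0 if k odd]. Integrating term-by-term (or equivalently evaluating the antiderivative F(x) = x^6/3 + 2*x^5/5 + x^4 + x^3/3 + x^2/2 + 2*x at the endpoints):
  F(1) − F(−1) = 137/30 − (-9/10) = 82/15.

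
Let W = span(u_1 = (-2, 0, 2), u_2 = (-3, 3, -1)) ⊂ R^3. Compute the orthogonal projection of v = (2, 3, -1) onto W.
proj_W(v) = (23/34, 21/17, -79/34)

Set up U = [u_1 | ... | u_2] ∈ R^(3×2). The projector onto W = col(U) is P = U (U^T U)^(-1) U^T.
Compute U^T U =
  [8, 4]
  [4, 19],
and U^T v = (-6, 4).
Solve U^T U · c = U^T v for the coefficients: c = (-65/68, 7/17). The projection is proj_W(v) = U c.
Check: (v - proj_W(v)) · u_1 = 0  (should be 0).
Check: (v - proj_W(v)) · u_2 = 0  (should be 0).
Result: proj_W(v) = (23/34, 21/17, -79/34).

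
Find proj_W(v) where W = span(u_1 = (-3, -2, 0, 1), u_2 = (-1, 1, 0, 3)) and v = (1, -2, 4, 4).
proj_W(v) = (-163/138, 34/69, 0, 337/138)

Set up U = [u_1 | ... | u_2] ∈ R^(4×2). The projector onto W = col(U) is P = U (U^T U)^(-1) U^T.
Compute U^T U =
  [14, 4]
  [4, 11],
and U^T v = (5, 9).
Solve U^T U · c = U^T v for the coefficients: c = (19/138, 53/69). The projection is proj_W(v) = U c.
Check: (v - proj_W(v)) · u_1 = 0  (should be 0).
Check: (v - proj_W(v)) · u_2 = 0  (should be 0).
Result: proj_W(v) = (-163/138, 34/69, 0, 337/138).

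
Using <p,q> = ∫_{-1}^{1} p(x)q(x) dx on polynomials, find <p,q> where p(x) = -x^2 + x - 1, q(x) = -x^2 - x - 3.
<p,q> = 42/5

Expand the product: p(x)·q(x) = x^4 + 3*x^2 - 2*x + 3.
∫_{-1}^{1} of each monomial x^k gives [2/(k+1) if k even, 0 if k odd]. Integrating term-by-term (or equivalently evaluating the antiderivative F(x) = x^5/5 + x^3 - x^2 + 3*x at the endpoints):
  F(1) − F(−1) = 16/5 − (-26/5) = 42/5.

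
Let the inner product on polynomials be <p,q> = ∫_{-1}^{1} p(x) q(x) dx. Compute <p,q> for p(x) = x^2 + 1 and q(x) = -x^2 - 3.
<p,q> = -136/15

Expand the product: p(x)·q(x) = -x^4 - 4*x^2 - 3.
∫_{-1}^{1} of each monomial x^k gives [2/(k+1) if k even, 0 if k odd]. Integrating term-by-term (or equivalently evaluating the antiderivative F(x) = -x^5/5 - 4*x^3/3 - 3*x at the endpoints):
  F(1) − F(−1) = -68/15 − (68/15) = -136/15.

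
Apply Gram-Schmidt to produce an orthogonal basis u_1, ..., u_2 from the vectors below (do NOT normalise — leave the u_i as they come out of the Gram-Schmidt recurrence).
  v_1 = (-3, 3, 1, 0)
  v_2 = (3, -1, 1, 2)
Orthogonal basis:
  u_1 = (-3, 3, 1, 0)
  u_2 = (24/19, 14/19, 30/19, 2)

Apply the Gram-Schmidt recurrence
  u_1 = v_1
  u_i = v_i − Σ_{j<i} ((v_i · u_j) / (u_j · u_j)) · u_j.

Step by step this gives:
  u_1 = (-3, 3, 1, 0)
  u_2 = (24/19, 14/19, 30/19, 2)

Orthogonality check:
  u_2 · u_1 = 0 (should be 0)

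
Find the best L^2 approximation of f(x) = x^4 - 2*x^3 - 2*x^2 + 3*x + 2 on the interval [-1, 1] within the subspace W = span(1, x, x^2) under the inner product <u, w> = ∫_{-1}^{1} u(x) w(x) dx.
g(x) = -8*x^2/7 + 9*x/5 + 67/35

The best approximation g ∈ W is the orthogonal projection of f onto W. Writing g = a_0 + a_1 x + a_2 x^2, the coefficients solve the normal equations G · a = b where
  G_{ij} = <φ_i, φ_j> and b_i = <f, φ_i>, with φ_0 = 1, φ_1 = x, φ_2 = x^2.
G =
  [2, 0, 2/3]
  [0, 2/3, 0]
  [2/3, 0, 2/5],
b = (46/15, 6/5, 86/105).
Solving gives a_0 = 67/35, a_1 = 9/5, a_2 = -8/7, so
  g(x) = -8*x^2/7 + 9*x/5 + 67/35.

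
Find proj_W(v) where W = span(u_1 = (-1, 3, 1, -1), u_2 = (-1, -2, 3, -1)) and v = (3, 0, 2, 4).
proj_W(v) = (93/179, -194/179, -127/179, 93/179)

Set up U = [u_1 | ... | u_2] ∈ R^(4×2). The projector onto W = col(U) is P = U (U^T U)^(-1) U^T.
Compute U^T U =
  [12, -1]
  [-1, 15],
and U^T v = (-5, -1).
Solve U^T U · c = U^T v for the coefficients: c = (-76/179, -17/179). The projection is proj_W(v) = U c.
Check: (v - proj_W(v)) · u_1 = 0  (should be 0).
Check: (v - proj_W(v)) · u_2 = 0  (should be 0).
Result: proj_W(v) = (93/179, -194/179, -127/179, 93/179).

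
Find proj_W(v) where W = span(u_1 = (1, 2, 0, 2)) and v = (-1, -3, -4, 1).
proj_W(v) = (-5/9, -10/9, 0, -10/9)

Set up U = [u_1 | ... | u_1] ∈ R^(4×1). The projector onto W = col(U) is P = U (U^T U)^(-1) U^T.
Compute U^T U =
  [9],
and U^T v = (-5).
Solve U^T U · c = U^T v for the coefficients: c = (-5/9). The projection is proj_W(v) = U c.
Check: (v - proj_W(v)) · u_1 = 0  (should be 0).
Result: proj_W(v) = (-5/9, -10/9, 0, -10/9).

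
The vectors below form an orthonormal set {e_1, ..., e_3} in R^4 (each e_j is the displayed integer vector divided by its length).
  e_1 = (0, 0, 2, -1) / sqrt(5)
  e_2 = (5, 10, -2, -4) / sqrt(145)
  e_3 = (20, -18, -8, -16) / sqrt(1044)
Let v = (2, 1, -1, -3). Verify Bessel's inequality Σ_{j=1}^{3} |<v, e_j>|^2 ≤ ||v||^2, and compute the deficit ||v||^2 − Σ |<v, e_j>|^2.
Σ |<v, e_j>|^2 = 14; ||v||^2 = 15; deficit = 1

Write each e_j = u_j / sqrt(<u_j, u_j>) where u_j is the displayed integer vector. Then <v, e_j> = <v, u_j> / sqrt(<u_j, u_j>), so |<v, e_j>|^2 = <v, u_j>^2 / <u_j, u_j>.
Coefficients: <v, e_1> = 1/sqrt(5), <v, e_2> = 34/sqrt(145), <v, e_3> = 78/sqrt(1044).
Square and sum: Σ |<v, e_j>|^2 = 14.
Compute ||v||^2 = v·v = 15.
Deficit = 15 − 14 = 1 ≥ 0, confirming Bessel's inequality. (The deficit equals ||v − Σ <v,e_j> e_j||^2, the squared distance from v to span{e_j}.)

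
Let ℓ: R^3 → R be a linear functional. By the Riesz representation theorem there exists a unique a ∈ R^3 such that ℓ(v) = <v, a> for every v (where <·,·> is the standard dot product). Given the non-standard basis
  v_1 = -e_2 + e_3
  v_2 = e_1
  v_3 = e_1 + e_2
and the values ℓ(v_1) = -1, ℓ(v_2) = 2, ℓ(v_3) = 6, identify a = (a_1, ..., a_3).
a = (2, 4, 3)

Write a = (a_1, ..., a_3) in the standard basis. For each basis vector v_i, ℓ(v_i) = <v_i, a> is a linear equation in the a_j's. Collect the n equations into a matrix system V a = ℓ, where row i of V is v_i (expressed in the standard basis). Since V is invertible (lower-triangular with 1s on the diagonal, up to permutation), solve by back-substitution:
  V =
[[0, -1, 1],
 [1, 0, 0],
 [1, 1, 0]]
  V a = (-1, 2, 6)
Solving gives a = (2, 4, 3).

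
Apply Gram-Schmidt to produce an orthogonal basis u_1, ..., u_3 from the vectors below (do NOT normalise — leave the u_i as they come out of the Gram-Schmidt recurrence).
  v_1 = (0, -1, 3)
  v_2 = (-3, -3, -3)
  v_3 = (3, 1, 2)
Orthogonal basis:
  u_1 = (0, -1, 3)
  u_2 = (-3, -18/5, -6/5)
  u_3 = (14/13, -21/26, -7/26)

Apply the Gram-Schmidt recurrence
  u_1 = v_1
  u_i = v_i − Σ_{j<i} ((v_i · u_j) / (u_j · u_j)) · u_j.

Step by step this gives:
  u_1 = (0, -1, 3)
  u_2 = (-3, -18/5, -6/5)
  u_3 = (14/13, -21/26, -7/26)

Orthogonality check:
  u_2 · u_1 = 0 (should be 0)
  u_3 · u_1 = 0 (should be 0)
  u_3 · u_2 = 0 (should be 0)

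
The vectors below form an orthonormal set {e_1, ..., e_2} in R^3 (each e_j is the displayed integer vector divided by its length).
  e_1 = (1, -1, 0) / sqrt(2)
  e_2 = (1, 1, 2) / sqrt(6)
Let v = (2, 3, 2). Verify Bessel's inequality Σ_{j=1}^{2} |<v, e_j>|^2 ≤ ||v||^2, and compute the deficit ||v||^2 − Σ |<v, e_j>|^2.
Σ |<v, e_j>|^2 = 14; ||v||^2 = 17; deficit = 3

Write each e_j = u_j / sqrt(<u_j, u_j>) where u_j is the displayed integer vector. Then <v, e_j> = <v, u_j> / sqrt(<u_j, u_j>), so |<v, e_j>|^2 = <v, u_j>^2 / <u_j, u_j>.
Coefficients: <v, e_1> = -1/sqrt(2), <v, e_2> = 9/sqrt(6).
Square and sum: Σ |<v, e_j>|^2 = 14.
Compute ||v||^2 = v·v = 17.
Deficit = 17 − 14 = 3 ≥ 0, confirming Bessel's inequality. (The deficit equals ||v − Σ <v,e_j> e_j||^2, the squared distance from v to span{e_j}.)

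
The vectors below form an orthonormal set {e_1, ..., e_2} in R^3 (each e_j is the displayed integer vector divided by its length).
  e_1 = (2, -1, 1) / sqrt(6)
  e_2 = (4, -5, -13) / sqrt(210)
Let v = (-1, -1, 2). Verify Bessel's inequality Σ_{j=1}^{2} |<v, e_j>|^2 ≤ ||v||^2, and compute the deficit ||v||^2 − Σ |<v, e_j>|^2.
Σ |<v, e_j>|^2 = 22/7; ||v||^2 = 6; deficit = 20/7

Write each e_j = u_j / sqrt(<u_j, u_j>) where u_j is the displayed integer vector. Then <v, e_j> = <v, u_j> / sqrt(<u_j, u_j>), so |<v, e_j>|^2 = <v, u_j>^2 / <u_j, u_j>.
Coefficients: <v, e_1> = 1/sqrt(6), <v, e_2> = -25/sqrt(210).
Square and sum: Σ |<v, e_j>|^2 = 22/7.
Compute ||v||^2 = v·v = 6.
Deficit = 6 − 22/7 = 20/7 ≥ 0, confirming Bessel's inequality. (The deficit equals ||v − Σ <v,e_j> e_j||^2, the squared distance from v to span{e_j}.)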